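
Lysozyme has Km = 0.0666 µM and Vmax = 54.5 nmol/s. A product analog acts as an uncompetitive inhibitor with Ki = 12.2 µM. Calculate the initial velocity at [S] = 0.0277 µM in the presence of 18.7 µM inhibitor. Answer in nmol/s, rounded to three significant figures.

With α = 1 + [I]/Ki = 1 + 18.7/12.2 = 2.533, the uncompetitive rate law is v = (Vmax/α)·[S] / (Km/α + [S]).
v = (54.5/2.533)×0.0277 / (0.0666/2.533 + 0.0277) = 0.5960/0.05400 = 11.0 nmol/s.

11.0 nmol/s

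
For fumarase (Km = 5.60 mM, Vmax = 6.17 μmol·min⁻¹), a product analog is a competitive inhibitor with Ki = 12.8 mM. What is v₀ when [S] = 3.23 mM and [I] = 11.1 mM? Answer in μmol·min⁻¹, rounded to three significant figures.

1.46 μmol·min⁻¹

With α = 1 + [I]/Ki = 1 + 11.1/12.8 = 1.867, the competitive rate law is v = Vmax[S] / (αKm + [S]).
v = 6.17×3.23 / (1.867×5.60 + 3.23) = 19.93/13.69 = 1.46 μmol·min⁻¹.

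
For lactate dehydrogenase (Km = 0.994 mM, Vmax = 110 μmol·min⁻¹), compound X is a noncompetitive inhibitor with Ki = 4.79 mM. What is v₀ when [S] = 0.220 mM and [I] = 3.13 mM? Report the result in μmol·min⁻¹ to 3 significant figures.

12.1 μmol·min⁻¹

α = 1 + [I]/Ki = 1 + 3.13/4.79 = 1.653.
For a noncompetitive inhibitor, Vmax is reduced to Vmax/α while Km is unchanged: Km,app = 0.994 mM, Vmax,app = 66.5 μmol·min⁻¹.
v = Vmax,app·[S]/(Km,app + [S]) = 66.5 × 0.220/(0.994 + 0.220) = 12.1 μmol·min⁻¹.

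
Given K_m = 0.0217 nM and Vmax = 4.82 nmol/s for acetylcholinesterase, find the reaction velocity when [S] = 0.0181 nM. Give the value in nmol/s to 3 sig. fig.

v = Vmax·[S]/(Km + [S]) = 4.82 × 0.0181 / (0.0217 + 0.0181)
  = 0.08724 / 0.03980 = 2.19 nmol/s.

2.19 nmol/s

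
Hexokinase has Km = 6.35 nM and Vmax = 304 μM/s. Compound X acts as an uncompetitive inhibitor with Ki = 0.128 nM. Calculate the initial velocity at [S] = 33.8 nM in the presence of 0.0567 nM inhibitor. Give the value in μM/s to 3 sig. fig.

186 μM/s

α = 1 + [I]/Ki = 1 + 0.0567/0.128 = 1.443.
For an uncompetitive inhibitor, both parameters are divided by α, giving Vmax/α and Km/α: Km,app = 4.40 nM, Vmax,app = 211 μM/s.
v = Vmax,app·[S]/(Km,app + [S]) = 211 × 33.8/(4.40 + 33.8) = 186 μM/s.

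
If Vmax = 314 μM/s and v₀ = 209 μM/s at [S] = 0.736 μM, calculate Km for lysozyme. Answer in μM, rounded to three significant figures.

From v = Vmax[S]/(Km+[S]), Km = [S](Vmax − v)/v.
Km = 0.736 × (314 − 209) / 209 = 77.28/209 = 0.370 μM.

0.370 μM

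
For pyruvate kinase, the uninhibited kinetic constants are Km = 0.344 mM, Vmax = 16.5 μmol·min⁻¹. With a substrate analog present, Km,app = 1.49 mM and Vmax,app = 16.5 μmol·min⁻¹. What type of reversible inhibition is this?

Km increases (0.344 → 1.49 mM) while Vmax is unchanged — the hallmark of competitive inhibition.

competitive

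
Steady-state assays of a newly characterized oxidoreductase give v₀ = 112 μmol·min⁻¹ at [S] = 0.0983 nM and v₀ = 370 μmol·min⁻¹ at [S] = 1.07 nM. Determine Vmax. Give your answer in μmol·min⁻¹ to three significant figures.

482 μmol·min⁻¹

In reciprocal form, 1/v = (Km/Vmax)·(1/[S]) + 1/Vmax. The two points give (1/[S], 1/v) = (10.17, 0.008929) and (0.9346, 0.002703).
Slope = (0.008929 − 0.002703)/(10.17 − 0.9346) = 0.0006739; intercept = 0.008929 − 0.0006739×10.17 = 0.002073.
Vmax = 1/intercept = 482 μmol·min⁻¹; Km = slope × Vmax = 0.0006739 × 482 = 0.325 nM.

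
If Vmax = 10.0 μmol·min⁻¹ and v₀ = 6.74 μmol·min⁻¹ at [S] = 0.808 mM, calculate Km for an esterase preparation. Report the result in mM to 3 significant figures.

From v = Vmax[S]/(Km+[S]), Km = [S](Vmax − v)/v.
Km = 0.808 × (10.0 − 6.74) / 6.74 = 2.634/6.74 = 0.391 mM.

0.391 mM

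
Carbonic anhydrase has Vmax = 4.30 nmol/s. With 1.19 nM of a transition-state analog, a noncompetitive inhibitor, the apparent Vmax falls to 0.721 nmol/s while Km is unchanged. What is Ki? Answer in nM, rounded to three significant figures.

Noncompetitive: Vmax,app = Vmax/α with α = 1 + [I]/Ki.
α = Vmax/Vmax,app = 4.30/0.721 = 5.964.
Ki = [I]/(α − 1) = 1.19/4.964 = 0.240 nM.

0.240 nM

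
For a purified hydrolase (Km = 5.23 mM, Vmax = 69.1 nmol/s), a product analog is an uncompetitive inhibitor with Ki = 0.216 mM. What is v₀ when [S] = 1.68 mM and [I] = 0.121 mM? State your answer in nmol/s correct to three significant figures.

With α = 1 + [I]/Ki = 1 + 0.121/0.216 = 1.560, the uncompetitive rate law is v = (Vmax/α)·[S] / (Km/α + [S]).
v = (69.1/1.560)×1.68 / (5.23/1.560 + 1.68) = 74.41/5.032 = 14.8 nmol/s.

14.8 nmol/s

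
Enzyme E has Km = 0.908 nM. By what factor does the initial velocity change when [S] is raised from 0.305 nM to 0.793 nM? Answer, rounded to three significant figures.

1.85

Since Vmax cancels, v₂/v₁ = [S]₂(Km+[S]₁) / [S]₁(Km+[S]₂).
= 0.793×(0.908+0.305) / (0.305×(0.908+0.793)) = 0.9619/0.5188 = 1.85.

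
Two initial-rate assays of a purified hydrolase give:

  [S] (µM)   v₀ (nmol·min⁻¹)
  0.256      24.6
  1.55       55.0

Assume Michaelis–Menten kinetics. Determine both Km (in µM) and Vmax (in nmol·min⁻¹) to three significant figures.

Km = 0.502 µM; Vmax = 72.8 nmol·min⁻¹

From v = Vmax[S]/(Km+[S]), each point gives Vmax = v(Km+[S])/[S].
Equating: 24.6(Km+0.256)/0.256 = 55.0(Km+1.55)/1.55.
96.09·Km + 24.6 = 35.48·Km + 55.0, so (96.09 − 35.48)·Km = 55.0 − 24.6.
Km = 30.40/60.61 = 0.502 µM; then Vmax = 24.6(0.502+0.256)/0.256 = 72.8 nmol·min⁻¹.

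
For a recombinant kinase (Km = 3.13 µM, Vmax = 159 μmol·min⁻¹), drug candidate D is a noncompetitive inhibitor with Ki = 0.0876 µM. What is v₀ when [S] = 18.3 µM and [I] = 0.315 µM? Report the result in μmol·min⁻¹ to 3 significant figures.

α = 1 + [I]/Ki = 1 + 0.315/0.0876 = 4.596.
For a noncompetitive inhibitor, Vmax is reduced to Vmax/α while Km is unchanged: Km,app = 3.13 µM, Vmax,app = 34.6 μmol·min⁻¹.
v = Vmax,app·[S]/(Km,app + [S]) = 34.6 × 18.3/(3.13 + 18.3) = 29.5 μmol·min⁻¹.

29.5 μmol·min⁻¹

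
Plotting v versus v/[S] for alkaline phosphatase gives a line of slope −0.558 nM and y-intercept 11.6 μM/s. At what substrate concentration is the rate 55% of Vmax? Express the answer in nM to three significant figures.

The Eadie–Hofstee slope gives Km = 0.558 nM (slope = −Km).
v/Vmax = [S]/(Km+[S]) = 0.55 ⇒ [S] = Km·0.55/(1−0.55) = 0.558 × 1.222 = 0.682 nM.

0.682 nM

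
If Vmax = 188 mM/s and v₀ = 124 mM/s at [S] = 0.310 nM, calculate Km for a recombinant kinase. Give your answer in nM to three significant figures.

From v = Vmax[S]/(Km+[S]), Km = [S](Vmax − v)/v.
Km = 0.310 × (188 − 124) / 124 = 19.84/124 = 0.160 nM.

0.160 nM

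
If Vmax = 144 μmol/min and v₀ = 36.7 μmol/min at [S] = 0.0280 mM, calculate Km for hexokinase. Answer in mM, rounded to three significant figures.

From v = Vmax[S]/(Km+[S]), Km = [S](Vmax − v)/v.
Km = 0.0280 × (144 − 36.7) / 36.7 = 3.004/36.7 = 0.0819 mM.

0.0819 mM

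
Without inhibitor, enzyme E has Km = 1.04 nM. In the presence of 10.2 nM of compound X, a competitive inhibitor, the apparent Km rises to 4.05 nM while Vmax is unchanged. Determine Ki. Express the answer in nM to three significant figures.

3.52 nM

Competitive: Km,app = α·Km with α = 1 + [I]/Ki.
α = Km,app/Km = 4.05/1.04 = 3.894.
Ki = [I]/(α − 1) = 10.2/2.894 = 3.52 nM.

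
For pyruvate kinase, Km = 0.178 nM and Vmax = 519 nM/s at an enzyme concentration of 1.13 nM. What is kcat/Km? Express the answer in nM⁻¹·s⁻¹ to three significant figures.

2580 nM⁻¹·s⁻¹

kcat = Vmax/[E]total = 519/1.13 = 459 s⁻¹.
kcat/Km = 459/0.178 = 2580 nM⁻¹·s⁻¹.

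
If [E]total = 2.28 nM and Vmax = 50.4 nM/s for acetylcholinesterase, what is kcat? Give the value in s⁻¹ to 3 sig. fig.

kcat = Vmax/[E]total = 50.4 nM/s / 2.28 nM = 22.1 s⁻¹.

22.1 s⁻¹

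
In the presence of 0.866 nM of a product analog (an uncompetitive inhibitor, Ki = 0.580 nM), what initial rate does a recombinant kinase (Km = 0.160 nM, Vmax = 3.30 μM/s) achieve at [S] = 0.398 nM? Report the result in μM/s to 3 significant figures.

With α = 1 + [I]/Ki = 1 + 0.866/0.580 = 2.493, the uncompetitive rate law is v = (Vmax/α)·[S] / (Km/α + [S]).
v = (3.30/2.493)×0.398 / (0.160/2.493 + 0.398) = 0.5268/0.4622 = 1.14 μM/s.

1.14 μM/s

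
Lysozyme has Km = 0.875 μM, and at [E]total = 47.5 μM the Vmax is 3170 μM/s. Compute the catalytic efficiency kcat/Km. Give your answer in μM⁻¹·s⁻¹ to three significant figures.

kcat = Vmax/[E]total = 3170/47.5 = 66.7 s⁻¹.
kcat/Km = 66.7/0.875 = 76.3 μM⁻¹·s⁻¹.

76.3 μM⁻¹·s⁻¹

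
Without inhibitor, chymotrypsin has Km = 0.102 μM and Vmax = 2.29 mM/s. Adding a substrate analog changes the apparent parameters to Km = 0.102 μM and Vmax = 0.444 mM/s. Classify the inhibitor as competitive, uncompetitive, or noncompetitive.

Vmax decreases (2.29 → 0.444 mM/s) while Km is unchanged — pure noncompetitive inhibition.

noncompetitive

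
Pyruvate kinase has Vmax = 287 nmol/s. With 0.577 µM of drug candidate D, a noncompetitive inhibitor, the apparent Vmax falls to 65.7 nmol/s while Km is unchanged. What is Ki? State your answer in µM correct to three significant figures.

Noncompetitive: Vmax,app = Vmax/α with α = 1 + [I]/Ki.
α = Vmax/Vmax,app = 287/65.7 = 4.368.
Since α = 1 + [I]/Ki, [I]/Ki = 4.368 − 1 = 3.368 and Ki = 0.577/3.368 = 0.171 µM.

0.171 µM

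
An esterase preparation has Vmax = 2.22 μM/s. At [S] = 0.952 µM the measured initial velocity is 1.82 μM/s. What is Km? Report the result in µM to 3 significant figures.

From v = Vmax[S]/(Km+[S]), Km = [S](Vmax − v)/v.
Km = 0.952 × (2.22 − 1.82) / 1.82 = 0.3808/1.82 = 0.209 µM.

0.209 µM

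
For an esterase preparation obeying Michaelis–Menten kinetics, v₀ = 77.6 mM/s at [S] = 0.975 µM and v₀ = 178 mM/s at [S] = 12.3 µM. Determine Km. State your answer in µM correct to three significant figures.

1.54 µM

In reciprocal form, 1/v = (Km/Vmax)·(1/[S]) + 1/Vmax. The two points give (1/[S], 1/v) = (1.026, 0.01289) and (0.08130, 0.005618).
Slope = (0.01289 − 0.005618)/(1.026 − 0.08130) = 0.007697; intercept = 0.01289 − 0.007697×1.026 = 0.004992.
Vmax = 1/intercept = 200 mM/s; Km = slope × Vmax = 0.007697 × 200 = 1.54 µM.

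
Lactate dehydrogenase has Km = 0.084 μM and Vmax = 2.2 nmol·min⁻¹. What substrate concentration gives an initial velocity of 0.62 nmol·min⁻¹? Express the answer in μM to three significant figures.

0.0330 μM

The required fractional saturation is v/Vmax = 0.62/2.2 = 0.2818.
Then [S]/(Km+[S]) = 0.2818 ⇒ [S] = 0.084 × 0.2818/(1 − 0.2818) = 0.0330 μM.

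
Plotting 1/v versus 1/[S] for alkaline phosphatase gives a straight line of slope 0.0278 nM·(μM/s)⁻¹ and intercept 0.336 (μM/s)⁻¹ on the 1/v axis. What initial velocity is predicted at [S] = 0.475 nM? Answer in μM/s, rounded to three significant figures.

2.53 μM/s

The y-intercept is 1/Vmax, so Vmax = 1/0.336 = 2.98 μM/s.
The slope is Km/Vmax, so Km = 0.0278 × 2.98 = 0.0827 nM.
Then v = 2.98 × 0.475/(0.0827 + 0.475) = 2.53 μM/s.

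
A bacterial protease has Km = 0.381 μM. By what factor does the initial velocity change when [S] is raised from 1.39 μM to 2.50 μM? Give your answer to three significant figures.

Since Vmax cancels, v₂/v₁ = [S]₂(Km+[S]₁) / [S]₁(Km+[S]₂).
= 2.50×(0.381+1.39) / (1.39×(0.381+2.50)) = 4.428/4.005 = 1.11.

1.11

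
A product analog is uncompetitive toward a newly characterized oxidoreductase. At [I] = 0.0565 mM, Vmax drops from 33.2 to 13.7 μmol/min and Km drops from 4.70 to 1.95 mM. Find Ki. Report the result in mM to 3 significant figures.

0.0397 mM

Uncompetitive: Vmax,app = Vmax/α (and Km,app = Km/α) with α = 1 + [I]/Ki.
α = Vmax/Vmax,app = 33.2/13.7 = 2.423.
Ki = [I]/(α − 1) = 0.0565/1.423 = 0.0397 mM.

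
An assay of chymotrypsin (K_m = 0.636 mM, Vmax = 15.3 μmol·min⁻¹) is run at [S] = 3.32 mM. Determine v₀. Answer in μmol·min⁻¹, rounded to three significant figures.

12.8 μmol·min⁻¹

[S]/(Km+[S]) = 3.32/3.956 = 0.8392, the fractional saturation.
v = 0.8392 × Vmax = 0.8392 × 15.3 = 12.8 μmol·min⁻¹.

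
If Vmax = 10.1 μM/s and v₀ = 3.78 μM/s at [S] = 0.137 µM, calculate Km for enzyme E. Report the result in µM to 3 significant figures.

0.229 µM

From v = Vmax[S]/(Km+[S]), Km = [S](Vmax − v)/v.
Km = 0.137 × (10.1 − 3.78) / 3.78 = 0.8658/3.78 = 0.229 µM.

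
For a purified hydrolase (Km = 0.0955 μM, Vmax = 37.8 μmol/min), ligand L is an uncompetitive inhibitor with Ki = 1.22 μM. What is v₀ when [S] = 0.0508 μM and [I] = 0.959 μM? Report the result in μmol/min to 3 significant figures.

10.3 μmol/min

With α = 1 + [I]/Ki = 1 + 0.959/1.22 = 1.786, the uncompetitive rate law is v = (Vmax/α)·[S] / (Km/α + [S]).
v = (37.8/1.786)×0.0508 / (0.0955/1.786 + 0.0508) = 1.075/0.1043 = 10.3 μmol/min.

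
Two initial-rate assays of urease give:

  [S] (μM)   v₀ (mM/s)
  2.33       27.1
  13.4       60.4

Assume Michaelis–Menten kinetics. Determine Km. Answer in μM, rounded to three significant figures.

4.67 μM

In reciprocal form, 1/v = (Km/Vmax)·(1/[S]) + 1/Vmax. The two points give (1/[S], 1/v) = (0.4292, 0.03690) and (0.07463, 0.01656).
Slope = (0.03690 − 0.01656)/(0.4292 − 0.07463) = 0.05738; intercept = 0.03690 − 0.05738×0.4292 = 0.01227.
Vmax = 1/intercept = 81.5 mM/s; Km = slope × Vmax = 0.05738 × 81.5 = 4.67 μM.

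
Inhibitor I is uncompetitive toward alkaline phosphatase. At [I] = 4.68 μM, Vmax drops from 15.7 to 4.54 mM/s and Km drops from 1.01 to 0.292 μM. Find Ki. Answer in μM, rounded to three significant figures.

Uncompetitive: Vmax,app = Vmax/α (and Km,app = Km/α) with α = 1 + [I]/Ki.
α = Vmax/Vmax,app = 15.7/4.54 = 3.458.
Since α = 1 + [I]/Ki, [I]/Ki = 3.458 − 1 = 2.458 and Ki = 4.68/2.458 = 1.90 μM.

1.90 μM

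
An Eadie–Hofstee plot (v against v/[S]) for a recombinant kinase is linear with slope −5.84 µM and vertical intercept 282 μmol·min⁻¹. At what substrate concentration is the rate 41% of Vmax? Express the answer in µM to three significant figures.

The Eadie–Hofstee slope gives Km = 5.84 µM (slope = −Km).
v/Vmax = [S]/(Km+[S]) = 0.41 ⇒ [S] = Km·0.41/(1−0.41) = 5.84 × 0.6949 = 4.06 µM.

4.06 µM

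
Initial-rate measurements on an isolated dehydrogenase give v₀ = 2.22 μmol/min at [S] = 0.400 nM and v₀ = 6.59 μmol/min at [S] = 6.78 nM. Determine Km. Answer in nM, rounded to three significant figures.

0.955 nM

From v = Vmax[S]/(Km+[S]), each point gives Vmax = v(Km+[S])/[S].
Equating: 2.22(Km+0.400)/0.400 = 6.59(Km+6.78)/6.78.
5.550·Km + 2.22 = 0.9720·Km + 6.59, so (5.550 − 0.9720)·Km = 6.59 − 2.22.
Km = 4.370/4.578 = 0.955 nM; then Vmax = 2.22(0.955+0.400)/0.400 = 7.52 μmol/min.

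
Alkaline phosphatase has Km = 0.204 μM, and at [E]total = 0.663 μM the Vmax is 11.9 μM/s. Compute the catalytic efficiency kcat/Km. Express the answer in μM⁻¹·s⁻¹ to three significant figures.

88.0 μM⁻¹·s⁻¹

kcat = Vmax/[E]total = 11.9/0.663 = 17.9 s⁻¹.
kcat/Km = 17.9/0.204 = 88.0 μM⁻¹·s⁻¹.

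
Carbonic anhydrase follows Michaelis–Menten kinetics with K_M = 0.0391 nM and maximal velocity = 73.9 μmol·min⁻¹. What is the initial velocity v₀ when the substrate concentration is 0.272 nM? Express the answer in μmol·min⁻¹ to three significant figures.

64.6 μmol·min⁻¹

[S]/(Km+[S]) = 0.272/0.3111 = 0.8743, the fractional saturation.
v = 0.8743 × Vmax = 0.8743 × 73.9 = 64.6 μmol·min⁻¹.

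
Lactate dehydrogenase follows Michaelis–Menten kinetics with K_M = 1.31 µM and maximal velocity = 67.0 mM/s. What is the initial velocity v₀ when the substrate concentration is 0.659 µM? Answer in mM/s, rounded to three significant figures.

v = Vmax·[S]/(Km + [S]) = 67.0 × 0.659 / (1.31 + 0.659)
  = 44.15 / 1.969 = 22.4 mM/s.

22.4 mM/s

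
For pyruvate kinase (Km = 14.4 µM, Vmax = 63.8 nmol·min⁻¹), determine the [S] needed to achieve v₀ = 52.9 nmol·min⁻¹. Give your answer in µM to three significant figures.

The required fractional saturation is v/Vmax = 52.9/63.8 = 0.8292.
Then [S]/(Km+[S]) = 0.8292 ⇒ [S] = 14.4 × 0.8292/(1 − 0.8292) = 69.9 µM.

69.9 µM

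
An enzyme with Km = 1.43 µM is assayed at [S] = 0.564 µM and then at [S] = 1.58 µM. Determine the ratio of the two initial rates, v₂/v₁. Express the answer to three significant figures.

Since Vmax cancels, v₂/v₁ = [S]₂(Km+[S]₁) / [S]₁(Km+[S]₂).
= 1.58×(1.43+0.564) / (0.564×(1.43+1.58)) = 3.151/1.698 = 1.86.

1.86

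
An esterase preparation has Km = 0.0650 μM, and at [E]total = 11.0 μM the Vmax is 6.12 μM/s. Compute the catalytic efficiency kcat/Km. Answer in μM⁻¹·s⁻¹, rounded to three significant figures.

kcat = Vmax/[E]total = 6.12/11.0 = 0.556 s⁻¹.
kcat/Km = 0.556/0.0650 = 8.56 μM⁻¹·s⁻¹.

8.56 μM⁻¹·s⁻¹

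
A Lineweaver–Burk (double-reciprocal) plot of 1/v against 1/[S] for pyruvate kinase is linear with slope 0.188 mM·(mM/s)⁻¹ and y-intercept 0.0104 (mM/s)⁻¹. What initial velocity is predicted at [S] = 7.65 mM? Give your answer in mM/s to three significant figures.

The y-intercept is 1/Vmax, so Vmax = 1/0.0104 = 96.2 mM/s.
The slope is Km/Vmax, so Km = 0.188 × 96.2 = 18.1 mM.
Then v = 96.2 × 7.65/(18.1 + 7.65) = 28.6 mM/s.

28.6 mM/s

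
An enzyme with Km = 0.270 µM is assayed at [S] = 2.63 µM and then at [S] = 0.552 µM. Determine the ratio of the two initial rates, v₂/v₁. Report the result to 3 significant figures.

The fractional saturations are [S]/(Km+[S]) = 2.63/2.900 = 0.9069 and 0.552/0.8220 = 0.6715.
v₂/v₁ is just their ratio: 0.6715/0.9069 = 0.740.

0.740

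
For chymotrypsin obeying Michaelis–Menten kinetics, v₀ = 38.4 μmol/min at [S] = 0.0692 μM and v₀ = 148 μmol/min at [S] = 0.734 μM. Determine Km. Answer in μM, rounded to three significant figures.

0.310 μM

In reciprocal form, 1/v = (Km/Vmax)·(1/[S]) + 1/Vmax. The two points give (1/[S], 1/v) = (14.45, 0.02604) and (1.362, 0.006757).
Slope = (0.02604 − 0.006757)/(14.45 − 1.362) = 0.001473; intercept = 0.02604 − 0.001473×14.45 = 0.004749.
Vmax = 1/intercept = 211 μmol/min; Km = slope × Vmax = 0.001473 × 211 = 0.310 μM.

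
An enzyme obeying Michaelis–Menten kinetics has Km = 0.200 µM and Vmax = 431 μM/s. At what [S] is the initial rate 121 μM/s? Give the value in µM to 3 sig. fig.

0.0781 µM

The required fractional saturation is v/Vmax = 121/431 = 0.2807.
Then [S]/(Km+[S]) = 0.2807 ⇒ [S] = 0.200 × 0.2807/(1 − 0.2807) = 0.0781 µM.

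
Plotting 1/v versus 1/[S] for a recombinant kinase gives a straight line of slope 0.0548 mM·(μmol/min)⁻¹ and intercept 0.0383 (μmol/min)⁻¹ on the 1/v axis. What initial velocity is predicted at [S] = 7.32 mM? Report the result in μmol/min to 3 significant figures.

The y-intercept is 1/Vmax, so Vmax = 1/0.0383 = 26.1 μmol/min.
The slope is Km/Vmax, so Km = 0.0548 × 26.1 = 1.43 mM.
Then v = 26.1 × 7.32/(1.43 + 7.32) = 21.8 μmol/min.

21.8 μmol/min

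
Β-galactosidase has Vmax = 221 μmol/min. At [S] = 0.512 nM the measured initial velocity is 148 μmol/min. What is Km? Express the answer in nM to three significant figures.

v/Vmax = 148/221 = 0.6697 = [S]/(Km+[S]).
So Km + [S] = [S]/0.6697 = 0.7645 nM, giving Km = 0.7645 − 0.512 = 0.253 nM.

0.253 nM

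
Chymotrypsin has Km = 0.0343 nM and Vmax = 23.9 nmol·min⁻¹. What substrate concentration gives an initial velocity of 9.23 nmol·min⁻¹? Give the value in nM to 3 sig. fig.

0.0216 nM

Rearranging v = Vmax[S]/(Km+[S]) gives [S] = Km·v/(Vmax − v).
[S] = 0.0343 × 9.23 / (23.9 − 9.23) = 0.3166/14.67 = 0.0216 nM.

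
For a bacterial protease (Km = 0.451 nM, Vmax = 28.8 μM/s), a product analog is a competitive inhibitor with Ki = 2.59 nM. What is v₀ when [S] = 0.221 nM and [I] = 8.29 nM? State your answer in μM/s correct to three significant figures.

3.01 μM/s

With α = 1 + [I]/Ki = 1 + 8.29/2.59 = 4.201, the competitive rate law is v = Vmax[S] / (αKm + [S]).
v = 28.8×0.221 / (4.201×0.451 + 0.221) = 6.365/2.116 = 3.01 μM/s.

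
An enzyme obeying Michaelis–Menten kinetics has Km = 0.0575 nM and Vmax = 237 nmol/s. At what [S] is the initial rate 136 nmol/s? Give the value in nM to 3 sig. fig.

Rearranging v = Vmax[S]/(Km+[S]) gives [S] = Km·v/(Vmax − v).
[S] = 0.0575 × 136 / (237 − 136) = 7.820/101.0 = 0.0774 nM.

0.0774 nM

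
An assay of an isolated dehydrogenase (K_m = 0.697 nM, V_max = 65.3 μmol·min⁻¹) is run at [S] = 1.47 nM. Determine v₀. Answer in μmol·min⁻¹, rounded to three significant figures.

[S]/(Km+[S]) = 1.47/2.167 = 0.6784, the fractional saturation.
v = 0.6784 × Vmax = 0.6784 × 65.3 = 44.3 μmol·min⁻¹.

44.3 μmol·min⁻¹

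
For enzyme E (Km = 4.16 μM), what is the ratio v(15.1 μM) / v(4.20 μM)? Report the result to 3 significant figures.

1.56

The fractional saturations are [S]/(Km+[S]) = 4.20/8.360 = 0.5024 and 15.1/19.26 = 0.7840.
v₂/v₁ is just their ratio: 0.7840/0.5024 = 1.56.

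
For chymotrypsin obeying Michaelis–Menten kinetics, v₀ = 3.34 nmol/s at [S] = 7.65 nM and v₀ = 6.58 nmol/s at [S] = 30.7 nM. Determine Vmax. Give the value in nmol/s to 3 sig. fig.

9.70 nmol/s

From v = Vmax[S]/(Km+[S]), each point gives Vmax = v(Km+[S])/[S].
Equating: 3.34(Km+7.65)/7.65 = 6.58(Km+30.7)/30.7.
0.4366·Km + 3.34 = 0.2143·Km + 6.58, so (0.4366 − 0.2143)·Km = 6.58 − 3.34.
Km = 3.240/0.2223 = 14.6 nM; then Vmax = 3.34(14.6+7.65)/7.65 = 9.70 nmol/s.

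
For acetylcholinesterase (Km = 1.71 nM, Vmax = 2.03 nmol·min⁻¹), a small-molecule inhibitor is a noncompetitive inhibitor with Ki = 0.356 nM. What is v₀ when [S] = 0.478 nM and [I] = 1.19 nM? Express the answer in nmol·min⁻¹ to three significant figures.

0.102 nmol·min⁻¹

With α = 1 + [I]/Ki = 1 + 1.19/0.356 = 4.343, the noncompetitive rate law is v = (Vmax/α)·[S] / (Km + [S]).
v = (2.03/4.343)×0.478 / (1.71 + 0.478) = 0.2234/2.188 = 0.102 nmol·min⁻¹.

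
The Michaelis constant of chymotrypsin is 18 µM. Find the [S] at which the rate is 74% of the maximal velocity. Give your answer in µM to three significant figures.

v/Vmax = [S]/(Km+[S]) = 0.74, so [S] = Km·0.74/(1 − 0.74) = 18 × 2.846.
[S] = 51.2 µM.

51.2 µM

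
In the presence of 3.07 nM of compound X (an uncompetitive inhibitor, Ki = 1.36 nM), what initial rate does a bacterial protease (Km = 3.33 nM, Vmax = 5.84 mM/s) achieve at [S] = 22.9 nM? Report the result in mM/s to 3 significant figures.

1.72 mM/s

α = 1 + [I]/Ki = 1 + 3.07/1.36 = 3.257.
For an uncompetitive inhibitor, both parameters are divided by α, giving Vmax/α and Km/α: Km,app = 1.02 nM, Vmax,app = 1.79 mM/s.
v = Vmax,app·[S]/(Km,app + [S]) = 1.79 × 22.9/(1.02 + 22.9) = 1.72 mM/s.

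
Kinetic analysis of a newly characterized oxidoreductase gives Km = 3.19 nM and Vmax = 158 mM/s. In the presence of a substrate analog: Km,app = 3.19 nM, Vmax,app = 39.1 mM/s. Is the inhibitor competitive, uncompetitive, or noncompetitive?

noncompetitive

Vmax decreases (158 → 39.1 mM/s) while Km is unchanged — pure noncompetitive inhibition.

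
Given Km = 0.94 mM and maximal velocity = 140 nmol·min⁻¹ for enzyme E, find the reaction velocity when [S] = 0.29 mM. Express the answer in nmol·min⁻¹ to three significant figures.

33.0 nmol·min⁻¹

[S]/(Km+[S]) = 0.29/1.230 = 0.2358, the fractional saturation.
v = 0.2358 × Vmax = 0.2358 × 140 = 33.0 nmol·min⁻¹.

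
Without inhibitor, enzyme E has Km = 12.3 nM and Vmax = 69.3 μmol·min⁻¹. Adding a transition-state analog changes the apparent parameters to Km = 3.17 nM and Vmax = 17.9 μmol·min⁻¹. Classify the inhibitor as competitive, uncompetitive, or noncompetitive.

Both Km and Vmax decrease by the same factor (~3.88-fold) — characteristic of uncompetitive inhibition.

uncompetitive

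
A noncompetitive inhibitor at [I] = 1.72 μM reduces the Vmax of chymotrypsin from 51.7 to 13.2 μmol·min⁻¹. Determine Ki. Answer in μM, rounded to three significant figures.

Noncompetitive: Vmax,app = Vmax/α with α = 1 + [I]/Ki.
α = Vmax/Vmax,app = 51.7/13.2 = 3.917.
Since α = 1 + [I]/Ki, [I]/Ki = 3.917 − 1 = 2.917 and Ki = 1.72/2.917 = 0.590 μM.

0.590 μM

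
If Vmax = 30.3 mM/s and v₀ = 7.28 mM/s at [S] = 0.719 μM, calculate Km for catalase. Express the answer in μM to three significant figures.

2.27 μM

From v = Vmax[S]/(Km+[S]), Km = [S](Vmax − v)/v.
Km = 0.719 × (30.3 − 7.28) / 7.28 = 16.55/7.28 = 2.27 μM.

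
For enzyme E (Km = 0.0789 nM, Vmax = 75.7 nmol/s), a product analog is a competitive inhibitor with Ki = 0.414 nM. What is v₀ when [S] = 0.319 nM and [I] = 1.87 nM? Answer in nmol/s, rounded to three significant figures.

32.0 nmol/s

α = 1 + [I]/Ki = 1 + 1.87/0.414 = 5.517.
For a competitive inhibitor, Vmax is unchanged and the apparent Km becomes α·Km: Km,app = 0.435 nM, Vmax,app = 75.7 nmol/s.
v = Vmax,app·[S]/(Km,app + [S]) = 75.7 × 0.319/(0.435 + 0.319) = 32.0 nmol/s.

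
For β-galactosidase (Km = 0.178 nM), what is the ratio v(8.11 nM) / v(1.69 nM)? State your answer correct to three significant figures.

Since Vmax cancels, v₂/v₁ = [S]₂(Km+[S]₁) / [S]₁(Km+[S]₂).
= 8.11×(0.178+1.69) / (1.69×(0.178+8.11)) = 15.15/14.01 = 1.08.

1.08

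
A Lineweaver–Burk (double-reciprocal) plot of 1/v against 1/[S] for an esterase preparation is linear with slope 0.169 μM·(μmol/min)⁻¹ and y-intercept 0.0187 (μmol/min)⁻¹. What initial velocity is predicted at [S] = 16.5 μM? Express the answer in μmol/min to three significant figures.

34.6 μmol/min

The y-intercept is 1/Vmax, so Vmax = 1/0.0187 = 53.5 μmol/min.
The slope is Km/Vmax, so Km = 0.169 × 53.5 = 9.04 μM.
Then v = 53.5 × 16.5/(9.04 + 16.5) = 34.6 μmol/min.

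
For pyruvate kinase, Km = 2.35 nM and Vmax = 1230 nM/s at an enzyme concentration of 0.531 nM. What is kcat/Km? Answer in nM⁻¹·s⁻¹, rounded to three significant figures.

986 nM⁻¹·s⁻¹

kcat = Vmax/[E]total = 1230/0.531 = 2320 s⁻¹.
kcat/Km = 2320/2.35 = 986 nM⁻¹·s⁻¹.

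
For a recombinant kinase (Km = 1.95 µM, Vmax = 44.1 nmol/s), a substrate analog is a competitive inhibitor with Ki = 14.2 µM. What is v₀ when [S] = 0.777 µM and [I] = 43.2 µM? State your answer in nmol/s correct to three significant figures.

With α = 1 + [I]/Ki = 1 + 43.2/14.2 = 4.042, the competitive rate law is v = Vmax[S] / (αKm + [S]).
v = 44.1×0.777 / (4.042×1.95 + 0.777) = 34.27/8.659 = 3.96 nmol/s.

3.96 nmol/s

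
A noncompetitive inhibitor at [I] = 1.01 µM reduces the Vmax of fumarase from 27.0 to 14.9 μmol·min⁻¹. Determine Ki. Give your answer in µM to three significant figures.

1.24 µM

Noncompetitive: Vmax,app = Vmax/α with α = 1 + [I]/Ki.
α = Vmax/Vmax,app = 27.0/14.9 = 1.812.
Ki = [I]/(α − 1) = 1.01/0.8121 = 1.24 µM.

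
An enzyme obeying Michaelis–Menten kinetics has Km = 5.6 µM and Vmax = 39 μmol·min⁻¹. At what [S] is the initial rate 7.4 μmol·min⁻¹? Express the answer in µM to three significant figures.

The required fractional saturation is v/Vmax = 7.4/39 = 0.1897.
Then [S]/(Km+[S]) = 0.1897 ⇒ [S] = 5.6 × 0.1897/(1 − 0.1897) = 1.31 µM.

1.31 µM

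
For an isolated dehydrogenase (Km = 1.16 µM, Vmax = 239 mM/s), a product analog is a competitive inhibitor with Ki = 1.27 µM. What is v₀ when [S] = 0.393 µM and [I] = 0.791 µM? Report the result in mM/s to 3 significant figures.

41.3 mM/s

With α = 1 + [I]/Ki = 1 + 0.791/1.27 = 1.623, the competitive rate law is v = Vmax[S] / (αKm + [S]).
v = 239×0.393 / (1.623×1.16 + 0.393) = 93.93/2.275 = 41.3 mM/s.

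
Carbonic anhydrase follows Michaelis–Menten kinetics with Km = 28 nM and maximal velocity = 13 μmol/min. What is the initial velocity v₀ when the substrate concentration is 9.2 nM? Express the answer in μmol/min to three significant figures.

3.22 μmol/min

v = Vmax·[S]/(Km + [S]) = 13 × 9.2 / (28 + 9.2)
  = 119.6 / 37.20 = 3.22 μmol/min.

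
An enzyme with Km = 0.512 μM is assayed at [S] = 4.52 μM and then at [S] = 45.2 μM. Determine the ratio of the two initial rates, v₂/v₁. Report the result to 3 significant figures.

Since Vmax cancels, v₂/v₁ = [S]₂(Km+[S]₁) / [S]₁(Km+[S]₂).
= 45.2×(0.512+4.52) / (4.52×(0.512+45.2)) = 227.4/206.6 = 1.10.

1.10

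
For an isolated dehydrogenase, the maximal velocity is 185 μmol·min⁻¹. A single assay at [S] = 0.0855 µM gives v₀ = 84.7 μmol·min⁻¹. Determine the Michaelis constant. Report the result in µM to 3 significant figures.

From v = Vmax[S]/(Km+[S]), Km = [S](Vmax − v)/v.
Km = 0.0855 × (185 − 84.7) / 84.7 = 8.576/84.7 = 0.101 µM.

0.101 µM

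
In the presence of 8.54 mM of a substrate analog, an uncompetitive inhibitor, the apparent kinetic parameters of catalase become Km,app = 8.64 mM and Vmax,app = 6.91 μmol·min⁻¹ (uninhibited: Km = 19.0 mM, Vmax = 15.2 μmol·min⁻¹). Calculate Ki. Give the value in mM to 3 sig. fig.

Uncompetitive: Vmax,app = Vmax/α (and Km,app = Km/α) with α = 1 + [I]/Ki.
α = Vmax/Vmax,app = 15.2/6.91 = 2.200.
Since α = 1 + [I]/Ki, [I]/Ki = 2.200 − 1 = 1.200 and Ki = 8.54/1.200 = 7.12 mM.

7.12 mM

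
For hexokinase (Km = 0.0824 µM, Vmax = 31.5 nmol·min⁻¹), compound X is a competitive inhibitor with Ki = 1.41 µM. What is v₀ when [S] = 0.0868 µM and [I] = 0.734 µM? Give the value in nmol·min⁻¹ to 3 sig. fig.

12.9 nmol·min⁻¹

With α = 1 + [I]/Ki = 1 + 0.734/1.41 = 1.521, the competitive rate law is v = Vmax[S] / (αKm + [S]).
v = 31.5×0.0868 / (1.521×0.0824 + 0.0868) = 2.734/0.2121 = 12.9 nmol·min⁻¹.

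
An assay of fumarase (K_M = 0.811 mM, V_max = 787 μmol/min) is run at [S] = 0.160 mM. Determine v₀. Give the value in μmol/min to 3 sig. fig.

130 μmol/min

v = Vmax·[S]/(Km + [S]) = 787 × 0.160 / (0.811 + 0.160)
  = 125.9 / 0.9710 = 130 μmol/min.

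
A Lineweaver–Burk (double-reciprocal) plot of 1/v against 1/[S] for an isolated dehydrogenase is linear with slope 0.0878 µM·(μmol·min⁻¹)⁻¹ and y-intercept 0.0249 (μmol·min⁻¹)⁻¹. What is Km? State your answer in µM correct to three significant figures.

y-intercept = 1/Vmax ⇒ Vmax = 40.2 μmol·min⁻¹; slope = Km/Vmax ⇒ Km = slope × Vmax.
Km = 0.0878 × 40.2 = 3.53 µM.

3.53 µM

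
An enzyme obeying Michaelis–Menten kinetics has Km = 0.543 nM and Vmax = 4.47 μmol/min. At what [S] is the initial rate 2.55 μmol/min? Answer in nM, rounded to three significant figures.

Rearranging v = Vmax[S]/(Km+[S]) gives [S] = Km·v/(Vmax − v).
[S] = 0.543 × 2.55 / (4.47 − 2.55) = 1.385/1.920 = 0.721 nM.

0.721 nM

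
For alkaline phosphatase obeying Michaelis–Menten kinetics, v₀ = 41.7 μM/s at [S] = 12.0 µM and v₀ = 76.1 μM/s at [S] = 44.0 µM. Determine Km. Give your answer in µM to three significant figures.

19.7 µM

In reciprocal form, 1/v = (Km/Vmax)·(1/[S]) + 1/Vmax. The two points give (1/[S], 1/v) = (0.08333, 0.02398) and (0.02273, 0.01314).
Slope = (0.02398 − 0.01314)/(0.08333 − 0.02273) = 0.1789; intercept = 0.02398 − 0.1789×0.08333 = 0.009076.
Vmax = 1/intercept = 110 μM/s; Km = slope × Vmax = 0.1789 × 110 = 19.7 µM.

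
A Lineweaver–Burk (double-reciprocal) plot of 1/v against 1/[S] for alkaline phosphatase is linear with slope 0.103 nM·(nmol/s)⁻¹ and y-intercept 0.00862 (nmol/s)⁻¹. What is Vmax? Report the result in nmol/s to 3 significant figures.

116 nmol/s

The y-intercept of a Lineweaver–Burk plot equals 1/Vmax, so Vmax = 1/0.00862 = 116 nmol/s.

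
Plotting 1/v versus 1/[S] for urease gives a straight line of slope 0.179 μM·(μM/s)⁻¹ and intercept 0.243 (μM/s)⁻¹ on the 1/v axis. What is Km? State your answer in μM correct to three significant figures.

0.737 μM

y-intercept = 1/Vmax ⇒ Vmax = 4.12 μM/s; slope = Km/Vmax ⇒ Km = slope × Vmax.
Km = 0.179 × 4.12 = 0.737 μM.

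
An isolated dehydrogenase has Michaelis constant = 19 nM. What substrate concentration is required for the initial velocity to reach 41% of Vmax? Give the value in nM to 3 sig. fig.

v/Vmax = [S]/(Km+[S]) = 0.41, so [S] = Km·0.41/(1 − 0.41) = 19 × 0.6949.
[S] = 13.2 nM.

13.2 nM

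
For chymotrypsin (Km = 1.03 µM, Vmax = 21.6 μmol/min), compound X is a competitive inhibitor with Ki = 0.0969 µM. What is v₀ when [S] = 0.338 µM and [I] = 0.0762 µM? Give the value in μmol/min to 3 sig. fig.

α = 1 + [I]/Ki = 1 + 0.0762/0.0969 = 1.786.
For a competitive inhibitor, Vmax is unchanged and the apparent Km becomes α·Km: Km,app = 1.84 µM, Vmax,app = 21.6 μmol/min.
v = Vmax,app·[S]/(Km,app + [S]) = 21.6 × 0.338/(1.84 + 0.338) = 3.35 μmol/min.

3.35 μmol/min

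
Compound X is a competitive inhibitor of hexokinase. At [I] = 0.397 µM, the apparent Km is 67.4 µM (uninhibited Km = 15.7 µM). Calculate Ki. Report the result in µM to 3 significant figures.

Competitive: Km,app = α·Km with α = 1 + [I]/Ki.
α = Km,app/Km = 67.4/15.7 = 4.293.
Since α = 1 + [I]/Ki, [I]/Ki = 4.293 − 1 = 3.293 and Ki = 0.397/3.293 = 0.121 µM.

0.121 µM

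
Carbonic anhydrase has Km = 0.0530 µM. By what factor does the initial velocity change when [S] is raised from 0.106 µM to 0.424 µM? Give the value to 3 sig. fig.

1.33

The fractional saturations are [S]/(Km+[S]) = 0.106/0.1590 = 0.6667 and 0.424/0.4770 = 0.8889.
v₂/v₁ is just their ratio: 0.8889/0.6667 = 1.33.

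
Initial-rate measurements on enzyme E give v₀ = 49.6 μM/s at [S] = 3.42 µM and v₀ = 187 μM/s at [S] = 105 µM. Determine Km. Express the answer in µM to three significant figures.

10.8 µM

In reciprocal form, 1/v = (Km/Vmax)·(1/[S]) + 1/Vmax. The two points give (1/[S], 1/v) = (0.2924, 0.02016) and (0.009524, 0.005348).
Slope = (0.02016 − 0.005348)/(0.2924 − 0.009524) = 0.05237; intercept = 0.02016 − 0.05237×0.2924 = 0.004849.
Vmax = 1/intercept = 206 μM/s; Km = slope × Vmax = 0.05237 × 206 = 10.8 µM.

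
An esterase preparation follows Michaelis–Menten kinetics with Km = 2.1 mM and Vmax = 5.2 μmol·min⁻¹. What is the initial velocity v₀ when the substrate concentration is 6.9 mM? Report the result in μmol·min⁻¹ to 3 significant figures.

v = Vmax·[S]/(Km + [S]) = 5.2 × 6.9 / (2.1 + 6.9)
  = 35.88 / 9.000 = 3.99 μmol·min⁻¹.

3.99 μmol·min⁻¹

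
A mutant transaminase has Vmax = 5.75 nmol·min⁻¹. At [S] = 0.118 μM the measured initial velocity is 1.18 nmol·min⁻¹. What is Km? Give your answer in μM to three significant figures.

0.457 μM

From v = Vmax[S]/(Km+[S]), Km = [S](Vmax − v)/v.
Km = 0.118 × (5.75 − 1.18) / 1.18 = 0.5393/1.18 = 0.457 μM.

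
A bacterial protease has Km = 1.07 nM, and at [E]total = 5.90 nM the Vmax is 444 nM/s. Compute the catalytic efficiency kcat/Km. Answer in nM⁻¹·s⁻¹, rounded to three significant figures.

70.3 nM⁻¹·s⁻¹

kcat = Vmax/[E]total = 444/5.90 = 75.3 s⁻¹.
kcat/Km = 75.3/1.07 = 70.3 nM⁻¹·s⁻¹.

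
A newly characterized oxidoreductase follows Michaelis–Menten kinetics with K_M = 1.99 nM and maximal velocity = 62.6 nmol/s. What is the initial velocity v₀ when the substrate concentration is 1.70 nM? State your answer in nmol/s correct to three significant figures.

28.8 nmol/s

[S]/(Km+[S]) = 1.70/3.690 = 0.4607, the fractional saturation.
v = 0.4607 × Vmax = 0.4607 × 62.6 = 28.8 nmol/s.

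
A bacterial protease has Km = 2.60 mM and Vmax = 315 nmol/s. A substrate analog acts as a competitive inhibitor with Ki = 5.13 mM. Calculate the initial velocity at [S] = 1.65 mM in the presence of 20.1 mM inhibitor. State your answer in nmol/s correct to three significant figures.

α = 1 + [I]/Ki = 1 + 20.1/5.13 = 4.918.
For a competitive inhibitor, Vmax is unchanged and the apparent Km becomes α·Km: Km,app = 12.8 mM, Vmax,app = 315 nmol/s.
v = Vmax,app·[S]/(Km,app + [S]) = 315 × 1.65/(12.8 + 1.65) = 36.0 nmol/s.

36.0 nmol/s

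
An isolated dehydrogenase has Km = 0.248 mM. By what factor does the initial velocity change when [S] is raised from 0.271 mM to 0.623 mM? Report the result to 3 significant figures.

The fractional saturations are [S]/(Km+[S]) = 0.271/0.5190 = 0.5222 and 0.623/0.8710 = 0.7153.
v₂/v₁ is just their ratio: 0.7153/0.5222 = 1.37.

1.37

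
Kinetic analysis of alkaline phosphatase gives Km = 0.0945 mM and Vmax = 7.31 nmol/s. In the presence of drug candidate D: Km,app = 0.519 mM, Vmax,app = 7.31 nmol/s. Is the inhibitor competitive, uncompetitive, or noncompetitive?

competitive

Km increases (0.0945 → 0.519 mM) while Vmax is unchanged — the hallmark of competitive inhibition.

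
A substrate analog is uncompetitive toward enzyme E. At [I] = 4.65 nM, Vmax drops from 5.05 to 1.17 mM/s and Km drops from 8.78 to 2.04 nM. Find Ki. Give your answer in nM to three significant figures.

Uncompetitive: Vmax,app = Vmax/α (and Km,app = Km/α) with α = 1 + [I]/Ki.
α = Vmax/Vmax,app = 5.05/1.17 = 4.316.
Since α = 1 + [I]/Ki, [I]/Ki = 4.316 − 1 = 3.316 and Ki = 4.65/3.316 = 1.40 nM.

1.40 nM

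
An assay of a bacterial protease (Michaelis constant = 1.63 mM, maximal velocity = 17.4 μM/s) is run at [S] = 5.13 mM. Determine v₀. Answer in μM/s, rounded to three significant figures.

13.2 μM/s

v = Vmax·[S]/(Km + [S]) = 17.4 × 5.13 / (1.63 + 5.13)
  = 89.26 / 6.760 = 13.2 μM/s.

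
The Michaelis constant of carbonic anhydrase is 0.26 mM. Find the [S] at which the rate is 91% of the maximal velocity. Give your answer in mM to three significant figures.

2.63 mM

v/Vmax = [S]/(Km+[S]) = 0.91, so [S] = Km·0.91/(1 − 0.91) = 0.26 × 10.11.
[S] = 2.63 mM.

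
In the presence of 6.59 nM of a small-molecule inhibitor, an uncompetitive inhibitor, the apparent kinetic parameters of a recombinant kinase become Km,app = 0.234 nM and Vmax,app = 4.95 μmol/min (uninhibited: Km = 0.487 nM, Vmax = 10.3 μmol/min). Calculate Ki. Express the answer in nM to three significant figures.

Uncompetitive: Vmax,app = Vmax/α (and Km,app = Km/α) with α = 1 + [I]/Ki.
α = Vmax/Vmax,app = 10.3/4.95 = 2.081.
Ki = [I]/(α − 1) = 6.59/1.081 = 6.10 nM.

6.10 nM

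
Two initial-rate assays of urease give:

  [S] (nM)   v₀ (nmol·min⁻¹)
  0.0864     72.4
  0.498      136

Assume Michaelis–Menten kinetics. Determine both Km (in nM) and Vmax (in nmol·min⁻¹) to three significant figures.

Km = 0.113 nM; Vmax = 167 nmol·min⁻¹

In reciprocal form, 1/v = (Km/Vmax)·(1/[S]) + 1/Vmax. The two points give (1/[S], 1/v) = (11.57, 0.01381) and (2.008, 0.007353).
Slope = (0.01381 − 0.007353)/(11.57 − 2.008) = 0.0006752; intercept = 0.01381 − 0.0006752×11.57 = 0.005997.
Vmax = 1/intercept = 167 nmol·min⁻¹; Km = slope × Vmax = 0.0006752 × 167 = 0.113 nM.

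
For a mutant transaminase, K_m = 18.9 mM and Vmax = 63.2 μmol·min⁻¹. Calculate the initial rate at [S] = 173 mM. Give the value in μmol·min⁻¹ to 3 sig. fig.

v = Vmax·[S]/(Km + [S]) = 63.2 × 173 / (18.9 + 173)
  = 10930 / 191.9 = 57.0 μmol·min⁻¹.

57.0 μmol·min⁻¹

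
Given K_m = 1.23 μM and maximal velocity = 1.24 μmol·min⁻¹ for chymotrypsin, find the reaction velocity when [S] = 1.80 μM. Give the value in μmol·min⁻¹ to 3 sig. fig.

v = Vmax·[S]/(Km + [S]) = 1.24 × 1.80 / (1.23 + 1.80)
  = 2.232 / 3.030 = 0.737 μmol·min⁻¹.

0.737 μmol·min⁻¹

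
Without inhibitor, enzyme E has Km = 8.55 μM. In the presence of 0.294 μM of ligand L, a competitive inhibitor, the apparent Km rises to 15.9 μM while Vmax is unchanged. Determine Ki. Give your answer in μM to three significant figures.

Competitive: Km,app = α·Km with α = 1 + [I]/Ki.
α = Km,app/Km = 15.9/8.55 = 1.860.
Since α = 1 + [I]/Ki, [I]/Ki = 1.860 − 1 = 0.8596 and Ki = 0.294/0.8596 = 0.342 μM.

0.342 μM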